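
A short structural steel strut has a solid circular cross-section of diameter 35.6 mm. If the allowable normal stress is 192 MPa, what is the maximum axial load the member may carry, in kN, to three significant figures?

191 kN

A = 995.4 mm².
P_max = σ_allow · A = 192 · 995.4 = 191100 N = 191.1 kN.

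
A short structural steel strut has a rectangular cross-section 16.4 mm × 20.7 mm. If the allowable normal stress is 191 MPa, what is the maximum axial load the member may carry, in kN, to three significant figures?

A = 339.5 mm².
P_max = σ_allow · A = 191 · 339.5 = 64840 N = 64.84 kN.

64.8 kN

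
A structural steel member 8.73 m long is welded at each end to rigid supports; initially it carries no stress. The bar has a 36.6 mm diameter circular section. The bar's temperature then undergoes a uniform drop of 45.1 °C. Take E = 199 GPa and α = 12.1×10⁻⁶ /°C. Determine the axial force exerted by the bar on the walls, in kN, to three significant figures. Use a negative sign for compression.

114 kN

Free thermal expansion αLΔT = 12.1e-6 · 8730 · -45.1 = -4.764 mm.
The walls impose strain ε = −(-4.764)/8730 = 5.4571e-04; σ = Eε = 199000 · 5.4571e-04 = 108.6 MPa.
Wall reaction R = σ·A = 108.6·1052 = 114300 N = 114.3 kN.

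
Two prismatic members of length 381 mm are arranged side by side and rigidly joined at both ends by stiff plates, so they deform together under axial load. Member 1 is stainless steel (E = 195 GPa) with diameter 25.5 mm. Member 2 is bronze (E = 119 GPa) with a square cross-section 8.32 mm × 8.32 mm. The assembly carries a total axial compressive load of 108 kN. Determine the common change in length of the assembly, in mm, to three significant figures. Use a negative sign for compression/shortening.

A_1 = 510.7 mm².
A_2 = 69.22 mm².
Equal strain + equilibrium ⇒ each member carries load in proportion to AE: A₁E₁ = 99590000 N, A₂E₂ = 8237000 N, ΣAE = 107800000 N.
δ = PL/ΣAE = -108000·381/107800000 = -0.3816 mm.

-0.382 mm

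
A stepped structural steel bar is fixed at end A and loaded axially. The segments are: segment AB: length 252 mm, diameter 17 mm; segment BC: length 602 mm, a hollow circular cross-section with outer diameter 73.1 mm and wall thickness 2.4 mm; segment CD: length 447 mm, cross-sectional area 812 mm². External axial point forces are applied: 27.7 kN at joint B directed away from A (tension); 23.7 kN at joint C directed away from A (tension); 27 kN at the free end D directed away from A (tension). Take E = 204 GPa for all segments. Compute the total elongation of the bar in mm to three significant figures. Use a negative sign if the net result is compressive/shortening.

0.780 mm

Internal axial forces (sectioning from the free end, tension +): N_CD = 27 kN, N_BC = 50.7 kN, N_AB = 78.4 kN.
A_AB = 227 mm².
A_BC = 533.1 mm².
δ_AB = 78400·252/(227·204000) = 0.4267 mm
δ_BC = 50700·602/(533.1·204000) = 0.2807 mm
δ_CD = 27000·447/(812·204000) = 0.07286 mm
δ = Σδ_i = 0.7802 mm.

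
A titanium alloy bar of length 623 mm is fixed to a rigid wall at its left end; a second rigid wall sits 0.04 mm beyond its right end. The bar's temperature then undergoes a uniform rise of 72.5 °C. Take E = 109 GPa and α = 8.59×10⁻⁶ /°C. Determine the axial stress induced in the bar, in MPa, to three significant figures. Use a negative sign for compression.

Free thermal expansion αLΔT = 8.59e-6 · 623 · 72.5 = 0.388 mm.
The walls engage after the gap closes; constrained expansion = 0.388 − 0.04 = 0.348 mm.
The walls impose strain ε = −(0.348)/623 = -5.5857e-04; σ = Eε = 109000 · -5.5857e-04 = -60.88 MPa.

-60.9 MPa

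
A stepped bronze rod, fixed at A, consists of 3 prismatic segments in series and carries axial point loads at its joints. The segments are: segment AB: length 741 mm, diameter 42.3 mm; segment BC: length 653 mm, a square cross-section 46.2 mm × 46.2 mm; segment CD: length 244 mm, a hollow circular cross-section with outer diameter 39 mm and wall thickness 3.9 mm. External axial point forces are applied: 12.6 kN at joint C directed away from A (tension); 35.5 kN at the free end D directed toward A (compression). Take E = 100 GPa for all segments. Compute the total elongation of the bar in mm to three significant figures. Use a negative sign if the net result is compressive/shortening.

-0.392 mm

Internal axial forces (sectioning from the free end, tension +): N_CD = -35.5 kN, N_BC = -22.9 kN, N_AB = -22.9 kN.
A_AB = 1405 mm².
A_BC = 2134 mm².
A_CD = 430.1 mm².
δ_AB = -22900·741/(1405·100000) = -0.1207 mm
δ_BC = -22900·653/(2134·100000) = -0.07006 mm
δ_CD = -35500·244/(430.1·100000) = -0.2014 mm
δ = Σδ_i = -0.3922 mm.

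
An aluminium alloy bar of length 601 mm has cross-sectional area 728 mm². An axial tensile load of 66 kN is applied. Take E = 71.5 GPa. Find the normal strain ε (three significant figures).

0.00127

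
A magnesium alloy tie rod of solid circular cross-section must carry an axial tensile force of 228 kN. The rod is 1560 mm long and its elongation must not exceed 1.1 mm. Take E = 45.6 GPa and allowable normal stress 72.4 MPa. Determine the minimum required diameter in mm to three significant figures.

95.0 mm

Required area A ≥ P/σ_allow = 228000/72.4 = 3149 mm².
For a solid circular section, d ≥ √(4A/π) = 63.32 mm.
Elongation limit: A ≥ PL/(Eδ_allow) = 228000·1560/(45600·1.1) = 7091 mm² ⇒ d ≥ 95.02 mm.
The elongation limit governs.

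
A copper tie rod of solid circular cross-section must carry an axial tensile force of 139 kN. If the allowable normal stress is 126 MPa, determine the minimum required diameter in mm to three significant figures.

37.5 mm

Required area A ≥ P/σ_allow = 139000/126 = 1103 mm².
For a solid circular section, d ≥ √(4A/π) = 37.48 mm.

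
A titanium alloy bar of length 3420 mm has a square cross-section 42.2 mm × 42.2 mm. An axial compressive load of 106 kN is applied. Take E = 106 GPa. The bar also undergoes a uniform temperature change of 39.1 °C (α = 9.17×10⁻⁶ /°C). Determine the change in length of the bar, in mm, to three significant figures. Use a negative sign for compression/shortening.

A = 1781 mm².
δ_mech = NL/(AE) = -106000·3420/(1781·106000) = -1.92 mm.
δ_thermal = αLΔT = 9.17e-6·3420·39.1 = 1.226 mm.
δ = δ_mech + δ_thermal = -0.6942 mm.

-0.694 mm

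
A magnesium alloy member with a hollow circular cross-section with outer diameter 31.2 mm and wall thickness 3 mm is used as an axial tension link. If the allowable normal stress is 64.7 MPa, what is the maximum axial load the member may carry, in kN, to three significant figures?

17.2 kN

A = 265.8 mm².
P_max = σ_allow · A = 64.7 · 265.8 = 17200 N = 17.2 kN.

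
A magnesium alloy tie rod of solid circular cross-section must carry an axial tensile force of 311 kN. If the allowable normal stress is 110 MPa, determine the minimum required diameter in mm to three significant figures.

Required area A ≥ P/σ_allow = 311000/110 = 2827 mm².
For a solid circular section, d ≥ √(4A/π) = 60 mm.

60.0 mm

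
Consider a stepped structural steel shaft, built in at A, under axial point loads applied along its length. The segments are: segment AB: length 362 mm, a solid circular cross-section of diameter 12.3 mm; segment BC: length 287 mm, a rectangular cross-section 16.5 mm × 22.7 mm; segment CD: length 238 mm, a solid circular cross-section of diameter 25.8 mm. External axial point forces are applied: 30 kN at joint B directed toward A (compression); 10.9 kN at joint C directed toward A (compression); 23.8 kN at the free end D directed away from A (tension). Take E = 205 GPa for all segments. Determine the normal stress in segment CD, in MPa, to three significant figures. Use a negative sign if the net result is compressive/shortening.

Internal axial forces (sectioning from the free end, tension +): N_CD = 23.8 kN, N_BC = 12.9 kN, N_AB = -17.1 kN.
A_CD = 522.8 mm².
σ_CD = N_CD/A_CD = 23800/522.8 = 45.52 MPa.

45.5 MPa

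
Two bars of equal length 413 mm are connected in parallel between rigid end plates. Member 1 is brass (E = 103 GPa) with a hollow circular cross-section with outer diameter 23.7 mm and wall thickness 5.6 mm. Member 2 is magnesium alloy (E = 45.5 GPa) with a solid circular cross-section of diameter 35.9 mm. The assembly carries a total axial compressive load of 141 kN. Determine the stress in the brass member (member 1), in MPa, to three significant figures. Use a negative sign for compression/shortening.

A_1 = 318.4 mm².
A_2 = 1012 mm².
Equal strain + equilibrium ⇒ each member carries load in proportion to AE: A₁E₁ = 32800000 N, A₂E₂ = 46060000 N, ΣAE = 78850000 N.
σ₁ = P·E₁/ΣAE = -141000·103000/78850000 = -184.2 MPa.

-184 MPa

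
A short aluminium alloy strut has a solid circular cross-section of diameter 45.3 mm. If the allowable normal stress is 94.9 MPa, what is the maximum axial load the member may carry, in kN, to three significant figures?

153 kN

A = 1612 mm².
P_max = σ_allow · A = 94.9 · 1612 = 153000 N = 153 kN.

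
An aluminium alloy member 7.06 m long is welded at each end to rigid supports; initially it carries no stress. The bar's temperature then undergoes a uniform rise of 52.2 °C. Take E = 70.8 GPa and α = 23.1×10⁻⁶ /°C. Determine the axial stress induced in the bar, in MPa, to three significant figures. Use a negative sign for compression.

-85.4 MPa

Free thermal expansion αLΔT = 23.1e-6 · 7060 · 52.2 = 8.513 mm.
The walls impose strain ε = −(8.513)/7060 = -1.2058e-03; σ = Eε = 70800 · -1.2058e-03 = -85.37 MPa.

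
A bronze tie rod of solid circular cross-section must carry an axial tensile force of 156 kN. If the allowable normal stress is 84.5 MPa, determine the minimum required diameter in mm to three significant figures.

48.5 mm

Required area A ≥ P/σ_allow = 156000/84.5 = 1846 mm².
For a solid circular section, d ≥ √(4A/π) = 48.48 mm.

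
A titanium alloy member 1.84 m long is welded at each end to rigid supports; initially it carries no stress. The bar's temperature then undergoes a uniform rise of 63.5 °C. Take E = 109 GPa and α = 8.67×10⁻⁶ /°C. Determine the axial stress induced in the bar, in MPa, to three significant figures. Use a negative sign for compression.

Free thermal expansion αLΔT = 8.67e-6 · 1840 · 63.5 = 1.013 mm.
The walls impose strain ε = −(1.013)/1840 = -5.5054e-04; σ = Eε = 109000 · -5.5054e-04 = -60.01 MPa.

-60.0 MPa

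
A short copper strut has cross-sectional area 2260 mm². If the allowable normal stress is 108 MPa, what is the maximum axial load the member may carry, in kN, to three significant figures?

P_max = σ_allow · A = 108 · 2260 = 244100 N = 244.1 kN.

244 kN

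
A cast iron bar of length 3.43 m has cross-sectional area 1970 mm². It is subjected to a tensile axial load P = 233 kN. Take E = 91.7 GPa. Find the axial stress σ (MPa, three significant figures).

σ = N/A = 233000/1970 = 118.3 MPa.

118 MPa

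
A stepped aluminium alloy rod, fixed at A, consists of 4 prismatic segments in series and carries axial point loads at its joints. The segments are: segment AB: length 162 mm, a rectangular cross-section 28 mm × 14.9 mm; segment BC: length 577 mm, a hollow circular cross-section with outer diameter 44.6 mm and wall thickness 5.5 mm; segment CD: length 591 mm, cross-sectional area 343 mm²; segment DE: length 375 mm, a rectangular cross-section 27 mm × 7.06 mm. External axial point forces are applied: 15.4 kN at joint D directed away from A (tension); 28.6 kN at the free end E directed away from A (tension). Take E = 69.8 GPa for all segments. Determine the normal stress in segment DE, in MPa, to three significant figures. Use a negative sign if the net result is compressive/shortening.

Internal axial forces (sectioning from the free end, tension +): N_DE = 28.6 kN, N_CD = 44 kN, N_BC = 44 kN, N_AB = 44 kN.
A_DE = 190.6 mm².
σ_DE = N_DE/A_DE = 28600/190.6 = 150 MPa.

150 MPa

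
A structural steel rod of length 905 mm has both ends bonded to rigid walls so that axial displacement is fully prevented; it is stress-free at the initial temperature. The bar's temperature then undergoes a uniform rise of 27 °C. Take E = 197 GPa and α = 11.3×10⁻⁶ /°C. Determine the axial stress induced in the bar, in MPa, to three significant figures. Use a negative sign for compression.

-60.1 MPa

Free thermal expansion αLΔT = 11.3e-6 · 905 · 27 = 0.2761 mm.
The walls impose strain ε = −(0.2761)/905 = -3.0510e-04; σ = Eε = 197000 · -3.0510e-04 = -60.1 MPa.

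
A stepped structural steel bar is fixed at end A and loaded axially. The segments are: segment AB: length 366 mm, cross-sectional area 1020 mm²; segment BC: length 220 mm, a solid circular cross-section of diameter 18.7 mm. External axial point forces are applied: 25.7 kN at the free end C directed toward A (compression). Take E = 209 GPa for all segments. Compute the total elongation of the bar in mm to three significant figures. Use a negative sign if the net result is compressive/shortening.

-0.143 mm

Internal axial forces (sectioning from the free end, tension +): N_BC = -25.7 kN, N_AB = -25.7 kN.
A_BC = 274.6 mm².
δ_AB = -25700·366/(1020·209000) = -0.04412 mm
δ_BC = -25700·220/(274.6·209000) = -0.0985 mm
δ = Σδ_i = -0.1426 mm.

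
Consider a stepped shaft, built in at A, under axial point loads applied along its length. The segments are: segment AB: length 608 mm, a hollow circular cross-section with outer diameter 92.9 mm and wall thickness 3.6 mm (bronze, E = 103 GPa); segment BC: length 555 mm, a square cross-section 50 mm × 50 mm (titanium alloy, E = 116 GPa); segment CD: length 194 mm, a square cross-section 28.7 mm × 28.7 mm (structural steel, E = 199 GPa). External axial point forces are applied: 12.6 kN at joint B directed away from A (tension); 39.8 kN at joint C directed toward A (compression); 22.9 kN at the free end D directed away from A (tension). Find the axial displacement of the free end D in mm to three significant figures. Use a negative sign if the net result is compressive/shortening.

Internal axial forces (sectioning from the free end, tension +): N_CD = 22.9 kN, N_BC = -16.9 kN, N_AB = -4.3 kN.
A_AB = 1010 mm².
A_BC = 2500 mm².
A_CD = 823.7 mm².
δ_AB = -4300·608/(1010·103000) = -0.02513 mm
δ_BC = -16900·555/(2500·116000) = -0.03234 mm
δ_CD = 22900·194/(823.7·199000) = 0.0271 mm
δ = Σδ_i = -0.03037 mm.

-0.0304 mm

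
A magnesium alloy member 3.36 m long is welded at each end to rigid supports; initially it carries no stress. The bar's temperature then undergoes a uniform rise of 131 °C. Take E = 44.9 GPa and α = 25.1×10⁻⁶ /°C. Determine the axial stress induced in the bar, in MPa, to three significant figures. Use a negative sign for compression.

Free thermal expansion αLΔT = 25.1e-6 · 3360 · 131 = 11.05 mm.
The walls impose strain ε = −(11.05)/3360 = -3.2881e-03; σ = Eε = 44900 · -3.2881e-03 = -147.6 MPa.

-148 MPa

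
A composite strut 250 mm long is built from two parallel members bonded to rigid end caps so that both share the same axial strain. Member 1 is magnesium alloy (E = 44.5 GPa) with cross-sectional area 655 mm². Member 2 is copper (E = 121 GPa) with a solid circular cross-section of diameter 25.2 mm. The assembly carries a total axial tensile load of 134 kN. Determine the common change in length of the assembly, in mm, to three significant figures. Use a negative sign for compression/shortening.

0.374 mm

A_2 = 498.8 mm².
Equal strain + equilibrium ⇒ each member carries load in proportion to AE: A₁E₁ = 29150000 N, A₂E₂ = 60350000 N, ΣAE = 89500000 N.
δ = PL/ΣAE = 134000·250/89500000 = 0.3743 mm.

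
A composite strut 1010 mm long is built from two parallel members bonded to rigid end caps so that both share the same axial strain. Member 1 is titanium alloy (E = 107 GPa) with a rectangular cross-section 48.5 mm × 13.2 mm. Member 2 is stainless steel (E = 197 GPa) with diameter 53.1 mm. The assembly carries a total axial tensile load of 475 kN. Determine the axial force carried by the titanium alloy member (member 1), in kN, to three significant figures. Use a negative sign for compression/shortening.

64.5 kN

A_1 = 640.2 mm².
A_2 = 2215 mm².
Equal strain + equilibrium ⇒ each member carries load in proportion to AE: A₁E₁ = 68500000 N, A₂E₂ = 436300000 N, ΣAE = 504800000 N.
F₁ = P·A₁E₁/ΣAE = 475000·68500000/504800000 = 64460 N.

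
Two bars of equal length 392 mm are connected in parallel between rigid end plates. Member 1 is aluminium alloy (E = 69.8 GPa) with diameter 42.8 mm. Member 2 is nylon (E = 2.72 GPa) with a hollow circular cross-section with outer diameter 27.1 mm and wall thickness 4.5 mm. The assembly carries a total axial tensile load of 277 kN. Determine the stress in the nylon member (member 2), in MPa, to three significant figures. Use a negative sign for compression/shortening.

7.44 MPa

A_1 = 1439 mm².
A_2 = 319.5 mm².
Equal strain + equilibrium ⇒ each member carries load in proportion to AE: A₁E₁ = 100400000 N, A₂E₂ = 869000 N, ΣAE = 101300000 N.
σ₂ = P·E₂/ΣAE = 277000·2720/101300000 = 7.438 MPa.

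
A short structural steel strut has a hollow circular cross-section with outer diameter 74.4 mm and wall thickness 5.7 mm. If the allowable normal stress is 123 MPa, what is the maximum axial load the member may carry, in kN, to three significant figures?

A = 1230 mm².
P_max = σ_allow · A = 123 · 1230 = 151300 N = 151.3 kN.

151 kN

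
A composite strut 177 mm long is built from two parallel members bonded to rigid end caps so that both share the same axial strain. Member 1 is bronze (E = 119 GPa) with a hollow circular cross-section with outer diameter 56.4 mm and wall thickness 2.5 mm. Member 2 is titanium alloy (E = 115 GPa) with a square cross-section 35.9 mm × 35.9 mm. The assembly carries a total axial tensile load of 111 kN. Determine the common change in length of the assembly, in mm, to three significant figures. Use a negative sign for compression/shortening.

A_1 = 423.3 mm².
A_2 = 1289 mm².
Equal strain + equilibrium ⇒ each member carries load in proportion to AE: A₁E₁ = 50380000 N, A₂E₂ = 148200000 N, ΣAE = 198600000 N.
δ = PL/ΣAE = 111000·177/198600000 = 0.09893 mm.

0.0989 mm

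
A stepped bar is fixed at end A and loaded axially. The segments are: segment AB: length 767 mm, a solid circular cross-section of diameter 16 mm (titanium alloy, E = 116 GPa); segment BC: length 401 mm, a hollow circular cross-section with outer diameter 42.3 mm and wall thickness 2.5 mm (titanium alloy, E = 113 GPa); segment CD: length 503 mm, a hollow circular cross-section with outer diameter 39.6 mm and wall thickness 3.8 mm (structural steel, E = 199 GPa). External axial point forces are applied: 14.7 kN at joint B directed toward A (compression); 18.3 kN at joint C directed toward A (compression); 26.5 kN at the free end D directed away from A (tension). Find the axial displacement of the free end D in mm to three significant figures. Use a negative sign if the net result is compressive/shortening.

0.0361 mm

Internal axial forces (sectioning from the free end, tension +): N_CD = 26.5 kN, N_BC = 8.2 kN, N_AB = -6.5 kN.
A_AB = 201.1 mm².
A_BC = 312.6 mm².
A_CD = 427.4 mm².
δ_AB = -6500·767/(201.1·116000) = -0.2138 mm
δ_BC = 8200·401/(312.6·113000) = 0.09309 mm
δ_CD = 26500·503/(427.4·199000) = 0.1567 mm
δ = Σδ_i = 0.03606 mm.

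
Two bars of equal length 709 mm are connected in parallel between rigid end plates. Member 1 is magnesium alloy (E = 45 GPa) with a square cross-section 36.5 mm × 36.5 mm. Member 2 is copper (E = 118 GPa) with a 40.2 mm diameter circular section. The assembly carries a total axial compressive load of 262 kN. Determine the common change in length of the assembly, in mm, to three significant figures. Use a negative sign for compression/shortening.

-0.886 mm

A_1 = 1332 mm².
A_2 = 1269 mm².
Equal strain + equilibrium ⇒ each member carries load in proportion to AE: A₁E₁ = 59950000 N, A₂E₂ = 149800000 N, ΣAE = 209700000 N.
δ = PL/ΣAE = -262000·709/209700000 = -0.8857 mm.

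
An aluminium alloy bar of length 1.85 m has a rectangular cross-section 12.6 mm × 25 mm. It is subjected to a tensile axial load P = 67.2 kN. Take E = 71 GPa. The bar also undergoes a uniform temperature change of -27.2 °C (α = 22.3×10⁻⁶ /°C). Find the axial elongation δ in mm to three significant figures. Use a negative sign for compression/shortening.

A = 315 mm².
δ_mech = NL/(AE) = 67200·1850/(315·71000) = 5.559 mm.
δ_thermal = αLΔT = 22.3e-6·1850·-27.2 = -1.122 mm.
δ = δ_mech + δ_thermal = 4.437 mm.

4.44 mm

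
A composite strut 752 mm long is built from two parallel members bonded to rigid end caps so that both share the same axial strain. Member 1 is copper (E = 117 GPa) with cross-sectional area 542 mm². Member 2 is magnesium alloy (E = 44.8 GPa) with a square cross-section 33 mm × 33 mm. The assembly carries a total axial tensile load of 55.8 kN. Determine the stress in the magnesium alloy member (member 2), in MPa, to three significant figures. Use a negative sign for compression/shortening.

22.3 MPa

A_2 = 1089 mm².
Equal strain + equilibrium ⇒ each member carries load in proportion to AE: A₁E₁ = 63410000 N, A₂E₂ = 48790000 N, ΣAE = 112200000 N.
σ₂ = P·E₂/ΣAE = 55800·44800/112200000 = 22.28 MPa.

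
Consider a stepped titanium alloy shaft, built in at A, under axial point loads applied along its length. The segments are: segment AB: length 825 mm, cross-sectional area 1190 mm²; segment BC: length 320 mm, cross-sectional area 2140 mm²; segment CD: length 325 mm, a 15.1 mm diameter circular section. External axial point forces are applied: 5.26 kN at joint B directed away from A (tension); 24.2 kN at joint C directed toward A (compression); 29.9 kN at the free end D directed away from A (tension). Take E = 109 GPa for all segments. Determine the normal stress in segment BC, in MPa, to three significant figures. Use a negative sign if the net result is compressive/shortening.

Internal axial forces (sectioning from the free end, tension +): N_CD = 29.9 kN, N_BC = 5.7 kN, N_AB = 10.96 kN.
σ_BC = N_BC/A_BC = 5700/2140 = 2.664 MPa.

2.66 MPa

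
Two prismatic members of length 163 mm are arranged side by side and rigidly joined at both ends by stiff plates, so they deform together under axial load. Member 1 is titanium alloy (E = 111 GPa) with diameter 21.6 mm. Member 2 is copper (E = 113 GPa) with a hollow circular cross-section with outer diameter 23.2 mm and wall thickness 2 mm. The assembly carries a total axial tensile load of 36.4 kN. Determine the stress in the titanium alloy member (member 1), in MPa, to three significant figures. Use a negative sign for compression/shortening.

A_1 = 366.4 mm².
A_2 = 133.2 mm².
Equal strain + equilibrium ⇒ each member carries load in proportion to AE: A₁E₁ = 40670000 N, A₂E₂ = 15050000 N, ΣAE = 55730000 N.
σ₁ = P·E₁/ΣAE = 36400·111000/55730000 = 72.5 MPa.

72.5 MPa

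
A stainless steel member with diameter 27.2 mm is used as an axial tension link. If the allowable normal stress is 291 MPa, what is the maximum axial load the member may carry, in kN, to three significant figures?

169 kN

A = 581.1 mm².
P_max = σ_allow · A = 291 · 581.1 = 169100 N = 169.1 kN.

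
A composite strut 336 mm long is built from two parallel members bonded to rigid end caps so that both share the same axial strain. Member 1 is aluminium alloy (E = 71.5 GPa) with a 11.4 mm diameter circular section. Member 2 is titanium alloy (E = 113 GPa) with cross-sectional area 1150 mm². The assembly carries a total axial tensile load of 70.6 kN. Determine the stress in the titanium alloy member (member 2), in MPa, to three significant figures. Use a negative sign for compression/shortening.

58.1 MPa

A_1 = 102.1 mm².
Equal strain + equilibrium ⇒ each member carries load in proportion to AE: A₁E₁ = 7298000 N, A₂E₂ = 130000000 N, ΣAE = 137200000 N.
σ₂ = P·E₂/ΣAE = 70600·113000/137200000 = 58.13 MPa.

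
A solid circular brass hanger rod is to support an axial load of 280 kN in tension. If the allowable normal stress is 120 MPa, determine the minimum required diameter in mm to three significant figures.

Required area A ≥ P/σ_allow = 280000/120 = 2333 mm².
For a solid circular section, d ≥ √(4A/π) = 54.51 mm.

54.5 mm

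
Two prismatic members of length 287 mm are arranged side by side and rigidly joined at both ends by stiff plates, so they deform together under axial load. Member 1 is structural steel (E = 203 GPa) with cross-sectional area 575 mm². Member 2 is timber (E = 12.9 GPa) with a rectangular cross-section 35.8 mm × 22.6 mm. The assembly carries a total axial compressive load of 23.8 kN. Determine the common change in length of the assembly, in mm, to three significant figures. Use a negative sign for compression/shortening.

-0.0537 mm

A_2 = 809.1 mm².
Equal strain + equilibrium ⇒ each member carries load in proportion to AE: A₁E₁ = 116700000 N, A₂E₂ = 10440000 N, ΣAE = 127200000 N.
δ = PL/ΣAE = -23800·287/127200000 = -0.05372 mm.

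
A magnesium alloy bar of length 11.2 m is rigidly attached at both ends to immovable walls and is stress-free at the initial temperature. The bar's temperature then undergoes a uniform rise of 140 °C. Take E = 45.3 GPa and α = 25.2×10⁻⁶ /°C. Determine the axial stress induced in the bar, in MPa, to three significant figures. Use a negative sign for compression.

-160 MPa

Free thermal expansion αLΔT = 25.2e-6 · 11200 · 140 = 39.51 mm.
The walls impose strain ε = −(39.51)/11200 = -3.5280e-03; σ = Eε = 45300 · -3.5280e-03 = -159.8 MPa.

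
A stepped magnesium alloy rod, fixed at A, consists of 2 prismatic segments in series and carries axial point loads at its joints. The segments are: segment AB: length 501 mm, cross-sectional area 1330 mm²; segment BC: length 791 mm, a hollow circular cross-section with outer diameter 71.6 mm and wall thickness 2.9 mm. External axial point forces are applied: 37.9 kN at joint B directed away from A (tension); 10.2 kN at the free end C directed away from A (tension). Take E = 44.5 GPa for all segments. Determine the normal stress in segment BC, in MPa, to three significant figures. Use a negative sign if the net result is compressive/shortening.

Internal axial forces (sectioning from the free end, tension +): N_BC = 10.2 kN, N_AB = 48.1 kN.
A_BC = 625.9 mm².
σ_BC = N_BC/A_BC = 10200/625.9 = 16.3 MPa.

16.3 MPa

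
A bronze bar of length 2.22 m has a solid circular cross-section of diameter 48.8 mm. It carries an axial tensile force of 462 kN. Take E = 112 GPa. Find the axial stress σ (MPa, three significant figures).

247 MPa

A = 1870 mm².
σ = N/A = 462000/1870 = 247 MPa.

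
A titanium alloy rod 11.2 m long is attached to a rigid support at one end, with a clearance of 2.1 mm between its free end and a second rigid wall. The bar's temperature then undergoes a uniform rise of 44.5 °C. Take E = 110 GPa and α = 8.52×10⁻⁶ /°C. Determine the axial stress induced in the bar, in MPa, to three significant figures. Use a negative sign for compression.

-21.1 MPa

Free thermal expansion αLΔT = 8.52e-6 · 11200 · 44.5 = 4.246 mm.
The walls engage after the gap closes; constrained expansion = 4.246 − 2.1 = 2.146 mm.
The walls impose strain ε = −(2.146)/11200 = -1.9164e-04; σ = Eε = 110000 · -1.9164e-04 = -21.08 MPa.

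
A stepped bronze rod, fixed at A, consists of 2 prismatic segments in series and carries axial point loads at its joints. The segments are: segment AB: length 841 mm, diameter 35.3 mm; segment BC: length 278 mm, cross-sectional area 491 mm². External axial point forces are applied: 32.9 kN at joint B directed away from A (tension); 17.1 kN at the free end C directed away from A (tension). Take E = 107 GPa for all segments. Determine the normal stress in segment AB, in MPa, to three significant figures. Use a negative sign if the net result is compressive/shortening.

Internal axial forces (sectioning from the free end, tension +): N_BC = 17.1 kN, N_AB = 50 kN.
A_AB = 978.7 mm².
σ_AB = N_AB/A_AB = 50000/978.7 = 51.09 MPa.

51.1 MPa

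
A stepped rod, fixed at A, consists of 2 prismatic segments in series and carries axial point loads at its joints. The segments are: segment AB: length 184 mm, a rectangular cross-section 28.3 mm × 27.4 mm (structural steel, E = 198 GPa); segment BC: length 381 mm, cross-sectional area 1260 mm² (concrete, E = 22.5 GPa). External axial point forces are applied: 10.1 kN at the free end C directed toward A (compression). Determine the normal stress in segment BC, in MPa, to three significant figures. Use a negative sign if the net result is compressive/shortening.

-8.02 MPa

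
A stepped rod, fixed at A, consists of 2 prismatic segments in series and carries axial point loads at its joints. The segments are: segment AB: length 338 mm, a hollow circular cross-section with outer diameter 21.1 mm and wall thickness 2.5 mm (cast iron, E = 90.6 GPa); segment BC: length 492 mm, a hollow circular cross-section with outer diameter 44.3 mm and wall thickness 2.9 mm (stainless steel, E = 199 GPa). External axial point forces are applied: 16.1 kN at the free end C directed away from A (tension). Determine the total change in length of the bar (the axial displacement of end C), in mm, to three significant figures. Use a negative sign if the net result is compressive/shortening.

0.517 mm

Internal axial forces (sectioning from the free end, tension +): N_BC = 16.1 kN, N_AB = 16.1 kN.
A_AB = 146.1 mm².
A_BC = 377.2 mm².
δ_AB = 16100·338/(146.1·90600) = 0.4112 mm
δ_BC = 16100·492/(377.2·199000) = 0.1055 mm
δ = Σδ_i = 0.5167 mm.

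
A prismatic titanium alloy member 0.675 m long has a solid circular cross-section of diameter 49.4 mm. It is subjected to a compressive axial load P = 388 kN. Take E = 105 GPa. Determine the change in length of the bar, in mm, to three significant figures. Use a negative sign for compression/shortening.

A = 1917 mm².
δ_mech = NL/(AE) = -388000·675/(1917·105000) = -1.301 mm.

-1.30 mm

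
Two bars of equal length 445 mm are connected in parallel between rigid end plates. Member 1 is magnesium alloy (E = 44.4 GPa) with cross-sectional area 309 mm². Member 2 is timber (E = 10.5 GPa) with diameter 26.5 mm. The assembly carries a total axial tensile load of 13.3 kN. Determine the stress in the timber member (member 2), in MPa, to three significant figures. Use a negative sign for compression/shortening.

7.16 MPa

A_2 = 551.5 mm².
Equal strain + equilibrium ⇒ each member carries load in proportion to AE: A₁E₁ = 13720000 N, A₂E₂ = 5791000 N, ΣAE = 19510000 N.
σ₂ = P·E₂/ΣAE = 13300·10500/19510000 = 7.158 MPa.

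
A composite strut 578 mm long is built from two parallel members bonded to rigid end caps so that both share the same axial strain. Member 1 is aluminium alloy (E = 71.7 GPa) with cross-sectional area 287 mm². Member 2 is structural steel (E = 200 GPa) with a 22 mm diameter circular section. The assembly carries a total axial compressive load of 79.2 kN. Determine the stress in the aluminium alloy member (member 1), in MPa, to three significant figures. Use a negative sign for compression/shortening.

A_2 = 380.1 mm².
Equal strain + equilibrium ⇒ each member carries load in proportion to AE: A₁E₁ = 20580000 N, A₂E₂ = 76030000 N, ΣAE = 96600000 N.
σ₁ = P·E₁/ΣAE = -79200·71700/96600000 = -58.78 MPa.

-58.8 MPa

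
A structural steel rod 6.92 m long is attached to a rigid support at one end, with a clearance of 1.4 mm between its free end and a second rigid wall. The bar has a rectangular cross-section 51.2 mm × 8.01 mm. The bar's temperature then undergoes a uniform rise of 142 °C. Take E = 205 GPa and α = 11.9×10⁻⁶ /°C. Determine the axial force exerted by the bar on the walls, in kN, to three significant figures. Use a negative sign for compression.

Free thermal expansion αLΔT = 11.9e-6 · 6920 · 142 = 11.69 mm.
The walls engage after the gap closes; constrained expansion = 11.69 − 1.4 = 10.29 mm.
The walls impose strain ε = −(10.29)/6920 = -1.4875e-03; σ = Eε = 205000 · -1.4875e-03 = -304.9 MPa.
Wall reaction R = σ·A = -304.9·410.1 = -125100 N = -125.1 kN.

-125 kN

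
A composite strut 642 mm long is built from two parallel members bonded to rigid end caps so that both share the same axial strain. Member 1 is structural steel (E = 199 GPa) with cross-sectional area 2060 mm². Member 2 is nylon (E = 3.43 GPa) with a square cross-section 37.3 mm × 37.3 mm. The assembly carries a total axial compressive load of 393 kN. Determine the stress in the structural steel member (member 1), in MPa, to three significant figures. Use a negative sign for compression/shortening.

-189 MPa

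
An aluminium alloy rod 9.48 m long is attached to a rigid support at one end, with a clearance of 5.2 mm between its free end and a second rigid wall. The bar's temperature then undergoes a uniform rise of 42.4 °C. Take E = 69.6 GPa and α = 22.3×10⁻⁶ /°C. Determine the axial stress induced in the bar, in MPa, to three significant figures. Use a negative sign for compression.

Free thermal expansion αLΔT = 22.3e-6 · 9480 · 42.4 = 8.964 mm.
The walls engage after the gap closes; constrained expansion = 8.964 − 5.2 = 3.764 mm.
The walls impose strain ε = −(3.764)/9480 = -3.9700e-04; σ = Eε = 69600 · -3.9700e-04 = -27.63 MPa.

-27.6 MPa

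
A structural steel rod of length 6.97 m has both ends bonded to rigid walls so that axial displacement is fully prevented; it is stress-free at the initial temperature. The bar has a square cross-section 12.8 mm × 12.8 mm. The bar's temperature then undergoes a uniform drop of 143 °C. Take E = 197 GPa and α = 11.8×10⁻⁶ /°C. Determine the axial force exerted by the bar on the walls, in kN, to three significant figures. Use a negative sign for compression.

54.5 kN

Free thermal expansion αLΔT = 11.8e-6 · 6970 · -143 = -11.76 mm.
The walls impose strain ε = −(-11.76)/6970 = 1.6874e-03; σ = Eε = 197000 · 1.6874e-03 = 332.4 MPa.
Wall reaction R = σ·A = 332.4·163.8 = 54460 N = 54.46 kN.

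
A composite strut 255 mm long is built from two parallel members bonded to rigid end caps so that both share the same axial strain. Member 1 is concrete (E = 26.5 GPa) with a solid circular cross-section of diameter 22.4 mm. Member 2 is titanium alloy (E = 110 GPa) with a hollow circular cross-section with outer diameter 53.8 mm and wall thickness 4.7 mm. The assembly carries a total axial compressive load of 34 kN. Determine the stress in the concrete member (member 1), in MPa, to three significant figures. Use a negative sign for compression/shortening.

-9.99 MPa

A_1 = 394.1 mm².
A_2 = 725 mm².
Equal strain + equilibrium ⇒ each member carries load in proportion to AE: A₁E₁ = 10440000 N, A₂E₂ = 79750000 N, ΣAE = 90190000 N.
σ₁ = P·E₁/ΣAE = -34000·26500/90190000 = -9.99 MPa.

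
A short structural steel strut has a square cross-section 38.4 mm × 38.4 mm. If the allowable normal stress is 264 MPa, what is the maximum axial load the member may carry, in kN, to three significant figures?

389 kN

A = 1475 mm².
P_max = σ_allow · A = 264 · 1475 = 389300 N = 389.3 kN.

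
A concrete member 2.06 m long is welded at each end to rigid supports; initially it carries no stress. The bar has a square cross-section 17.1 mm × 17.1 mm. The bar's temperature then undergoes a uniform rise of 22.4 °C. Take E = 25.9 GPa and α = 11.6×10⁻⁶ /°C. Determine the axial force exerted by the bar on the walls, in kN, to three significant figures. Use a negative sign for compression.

-1.97 kN

Free thermal expansion αLΔT = 11.6e-6 · 2060 · 22.4 = 0.5353 mm.
The walls impose strain ε = −(0.5353)/2060 = -2.5984e-04; σ = Eε = 25900 · -2.5984e-04 = -6.73 MPa.
Wall reaction R = σ·A = -6.73·292.4 = -1968 N = -1.968 kN.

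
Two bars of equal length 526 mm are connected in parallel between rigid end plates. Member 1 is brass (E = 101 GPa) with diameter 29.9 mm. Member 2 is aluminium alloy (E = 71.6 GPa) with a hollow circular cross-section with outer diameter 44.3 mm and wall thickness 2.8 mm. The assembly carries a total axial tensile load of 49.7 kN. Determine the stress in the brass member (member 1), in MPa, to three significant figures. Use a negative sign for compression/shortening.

A_1 = 702.2 mm².
A_2 = 365.1 mm².
Equal strain + equilibrium ⇒ each member carries load in proportion to AE: A₁E₁ = 70920000 N, A₂E₂ = 26140000 N, ΣAE = 97060000 N.
σ₁ = P·E₁/ΣAE = 49700·101000/97060000 = 51.72 MPa.

51.7 MPa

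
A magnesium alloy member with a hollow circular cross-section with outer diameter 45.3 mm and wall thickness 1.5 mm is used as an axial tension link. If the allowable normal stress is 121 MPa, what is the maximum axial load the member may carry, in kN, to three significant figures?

A = 206.4 mm².
P_max = σ_allow · A = 121 · 206.4 = 24970 N = 24.97 kN.

25.0 kN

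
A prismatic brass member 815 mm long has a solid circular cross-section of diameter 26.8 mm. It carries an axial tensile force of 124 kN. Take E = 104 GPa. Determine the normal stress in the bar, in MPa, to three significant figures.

220 MPa

A = 564.1 mm².
σ = N/A = 124000/564.1 = 219.8 MPa.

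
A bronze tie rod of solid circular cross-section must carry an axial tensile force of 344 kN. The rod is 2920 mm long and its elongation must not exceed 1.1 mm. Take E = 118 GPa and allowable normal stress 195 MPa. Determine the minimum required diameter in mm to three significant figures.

Required area A ≥ P/σ_allow = 344000/195 = 1764 mm².
For a solid circular section, d ≥ √(4A/π) = 47.39 mm.
Elongation limit: A ≥ PL/(Eδ_allow) = 344000·2920/(118000·1.1) = 7739 mm² ⇒ d ≥ 99.26 mm.
The elongation limit governs.

99.3 mm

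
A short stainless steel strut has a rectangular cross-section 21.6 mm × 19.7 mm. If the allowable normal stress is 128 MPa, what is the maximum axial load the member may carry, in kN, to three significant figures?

54.5 kN

A = 425.5 mm².
P_max = σ_allow · A = 128 · 425.5 = 54470 N = 54.47 kN.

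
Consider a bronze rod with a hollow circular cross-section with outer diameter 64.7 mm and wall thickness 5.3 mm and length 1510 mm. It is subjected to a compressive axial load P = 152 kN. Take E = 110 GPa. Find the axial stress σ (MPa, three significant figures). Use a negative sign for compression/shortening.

A = 989 mm².
σ = N/A = -152000/989 = -153.7 MPa.

-154 MPa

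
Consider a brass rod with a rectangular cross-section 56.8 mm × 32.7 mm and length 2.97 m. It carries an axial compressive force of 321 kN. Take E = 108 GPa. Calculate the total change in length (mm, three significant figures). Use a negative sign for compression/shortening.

A = 1857 mm².
δ_mech = NL/(AE) = -321000·2970/(1857·108000) = -4.753 mm.

-4.75 mm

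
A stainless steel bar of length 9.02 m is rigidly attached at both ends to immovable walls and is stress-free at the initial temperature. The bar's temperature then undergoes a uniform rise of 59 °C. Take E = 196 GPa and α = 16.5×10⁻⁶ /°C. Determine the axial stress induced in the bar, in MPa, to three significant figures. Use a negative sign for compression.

-191 MPa

Free thermal expansion αLΔT = 16.5e-6 · 9020 · 59 = 8.781 mm.
The walls impose strain ε = −(8.781)/9020 = -9.7350e-04; σ = Eε = 196000 · -9.7350e-04 = -190.8 MPa.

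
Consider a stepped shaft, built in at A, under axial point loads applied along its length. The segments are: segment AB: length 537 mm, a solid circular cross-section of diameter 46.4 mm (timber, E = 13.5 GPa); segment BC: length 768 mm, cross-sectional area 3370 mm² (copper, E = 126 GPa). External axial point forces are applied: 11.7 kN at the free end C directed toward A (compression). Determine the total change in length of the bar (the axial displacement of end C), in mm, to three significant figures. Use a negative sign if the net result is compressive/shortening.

-0.296 mm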